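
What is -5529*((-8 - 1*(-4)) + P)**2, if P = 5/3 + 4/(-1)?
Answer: -665323/3 ≈ -2.2177e+5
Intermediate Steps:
P = -7/3 (P = 5*(1/3) + 4*(-1) = 5/3 - 4 = -7/3 ≈ -2.3333)
-5529*((-8 - 1*(-4)) + P)**2 = -5529*((-8 - 1*(-4)) - 7/3)**2 = -5529*((-8 + 4) - 7/3)**2 = -5529*(-4 - 7/3)**2 = -5529*(-19/3)**2 = -5529*361/9 = -665323/3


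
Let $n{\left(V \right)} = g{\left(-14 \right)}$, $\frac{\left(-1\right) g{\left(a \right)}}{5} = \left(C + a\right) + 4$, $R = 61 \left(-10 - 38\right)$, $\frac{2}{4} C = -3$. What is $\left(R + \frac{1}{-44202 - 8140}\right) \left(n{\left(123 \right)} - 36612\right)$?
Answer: $\frac{2799399248282}{26171} \approx 1.0697 \cdot 10^{8}$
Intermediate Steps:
$C = -6$ ($C = 2 \left(-3\right) = -6$)
$R = -2928$ ($R = 61 \left(-48\right) = -2928$)
$g{\left(a \right)} = 10 - 5 a$ ($g{\left(a \right)} = - 5 \left(\left(-6 + a\right) + 4\right) = - 5 \left(-2 + a\right) = 10 - 5 a$)
$n{\left(V \right)} = 80$ ($n{\left(V \right)} = 10 - -70 = 10 + 70 = 80$)
$\left(R + \frac{1}{-44202 - 8140}\right) \left(n{\left(123 \right)} - 36612\right) = \left(-2928 + \frac{1}{-44202 - 8140}\right) \left(80 - 36612\right) = \left(-2928 + \frac{1}{-52342}\right) \left(-36532\right) = \left(-2928 - \frac{1}{52342}\right) \left(-36532\right) = \left(- \frac{153257377}{52342}\right) \left(-36532\right) = \frac{2799399248282}{26171}$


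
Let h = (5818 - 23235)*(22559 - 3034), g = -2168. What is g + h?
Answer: -340069093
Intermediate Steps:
h = -340066925 (h = -17417*19525 = -340066925)
g + h = -2168 - 340066925 = -340069093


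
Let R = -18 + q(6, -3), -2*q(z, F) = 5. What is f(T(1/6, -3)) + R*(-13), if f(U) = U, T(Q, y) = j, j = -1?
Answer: 531/2 ≈ 265.50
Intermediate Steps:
T(Q, y) = -1
q(z, F) = -5/2 (q(z, F) = -1/2*5 = -5/2)
R = -41/2 (R = -18 - 5/2 = -41/2 ≈ -20.500)
f(T(1/6, -3)) + R*(-13) = -1 - 41/2*(-13) = -1 + 533/2 = 531/2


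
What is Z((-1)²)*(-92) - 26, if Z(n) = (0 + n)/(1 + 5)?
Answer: -124/3 ≈ -41.333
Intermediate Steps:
Z(n) = n/6
Z((-1)²)*(-92) - 26 = ((⅙)*(-1)²)*(-92) - 26 = ((⅙)*1)*(-92) - 26 = (⅙)*(-92) - 26 = -46/3 - 26 = -124/3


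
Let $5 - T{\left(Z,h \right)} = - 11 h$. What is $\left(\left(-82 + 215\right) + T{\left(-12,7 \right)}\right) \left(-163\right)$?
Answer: $-35045$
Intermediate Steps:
$T{\left(Z,h \right)} = 5 + 11 h$ ($T{\left(Z,h \right)} = 5 - - 11 h = 5 + 11 h$)
$\left(\left(-82 + 215\right) + T{\left(-12,7 \right)}\right) \left(-163\right) = \left(\left(-82 + 215\right) + \left(5 + 11 \cdot 7\right)\right) \left(-163\right) = \left(133 + \left(5 + 77\right)\right) \left(-163\right) = \left(133 + 82\right) \left(-163\right) = 215 \left(-163\right) = -35045$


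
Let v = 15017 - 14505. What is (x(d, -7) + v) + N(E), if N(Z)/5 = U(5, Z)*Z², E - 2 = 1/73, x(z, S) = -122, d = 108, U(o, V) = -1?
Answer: 1970265/5329 ≈ 369.73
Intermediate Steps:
v = 512
E = 147/73 (E = 2 + 1/73 = 147/73 ≈ 2.0137)
N(Z) = -5*Z² (N(Z) = 5*(-Z²) = -5*Z²)
(x(d, -7) + v) + N(E) = (-122 + 512) - 5*(147/73)² = 390 - 5*21609/5329 = 390 - 108045/5329 = 1970265/5329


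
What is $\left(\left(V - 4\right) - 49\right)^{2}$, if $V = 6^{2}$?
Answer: $289$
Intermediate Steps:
$V = 36$
$\left(\left(V - 4\right) - 49\right)^{2} = \left(\left(36 - 4\right) - 49\right)^{2} = \left(32 - 49\right)^{2} = \left(-17\right)^{2} = 289$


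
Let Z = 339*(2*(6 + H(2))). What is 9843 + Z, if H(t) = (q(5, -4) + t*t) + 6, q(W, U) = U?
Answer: 17979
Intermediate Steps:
H(t) = 2 + t² (H(t) = (-4 + t*t) + 6 = (-4 + t²) + 6 = 2 + t²)
Z = 8136 (Z = 339*(2*(6 + (2 + 2²))) = 339*(2*(6 + (2 + 4))) = 339*(2*(6 + 6)) = 339*(2*12) = 339*24 = 8136)
9843 + Z = 9843 + 8136 = 17979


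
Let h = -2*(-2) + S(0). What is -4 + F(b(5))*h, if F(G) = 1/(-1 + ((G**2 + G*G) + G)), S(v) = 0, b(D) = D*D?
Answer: -2546/637 ≈ -3.9969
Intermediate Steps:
b(D) = D**2
h = 4 (h = -2*(-2) + 0 = 4 + 0 = 4)
F(G) = 1/(-1 + G + 2*G**2) (F(G) = 1/(-1 + ((G**2 + G**2) + G)) = 1/(-1 + (2*G**2 + G)) = 1/(-1 + (G + 2*G**2)) = 1/(-1 + G + 2*G**2))
-4 + F(b(5))*h = -4 + 4/(-1 + 5**2 + 2*(5**2)**2) = -4 + 4/(-1 + 25 + 2*25**2) = -4 + 4/(-1 + 25 + 2*625) = -4 + 4/(-1 + 25 + 1250) = -4 + 4/1274 = -4 + (1/1274)*4 = -4 + 2/637 = -2546/637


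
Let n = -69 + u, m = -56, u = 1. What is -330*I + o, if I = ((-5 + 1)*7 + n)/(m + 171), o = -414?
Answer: -3186/23 ≈ -138.52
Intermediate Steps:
n = -68 (n = -69 + 1 = -68)
I = -96/115 (I = ((-5 + 1)*7 - 68)/(-56 + 171) = (-4*7 - 68)/115 = (-28 - 68)*(1/115) = -96*1/115 = -96/115 ≈ -0.83478)
-330*I + o = -330*(-96/115) - 414 = 6336/23 - 414 = -3186/23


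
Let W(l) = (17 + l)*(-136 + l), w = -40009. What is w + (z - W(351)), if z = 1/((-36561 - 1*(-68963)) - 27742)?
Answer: -555141139/4660 ≈ -1.1913e+5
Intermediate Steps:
W(l) = (-136 + l)*(17 + l)
z = 1/4660 (z = 1/((-36561 + 68963) - 27742) = 1/(32402 - 27742) = 1/4660 ≈ 0.00021459)
w + (z - W(351)) = -40009 + (1/4660 - (-2312 + 351² - 119*351)) = -40009 + (1/4660 - (-2312 + 123201 - 41769)) = -40009 + (1/4660 - 1*79120) = -40009 + (1/4660 - 79120) = -40009 - 368699199/4660 = -555141139/4660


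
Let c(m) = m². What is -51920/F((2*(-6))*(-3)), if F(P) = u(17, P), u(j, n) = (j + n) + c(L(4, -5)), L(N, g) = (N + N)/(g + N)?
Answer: -51920/117 ≈ -443.76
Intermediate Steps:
L(N, g) = 2*N/(N + g) (L(N, g) = (2*N)/(N + g) = 2*N/(N + g))
u(j, n) = 64 + j + n (u(j, n) = (j + n) + (2*4/(4 - 5))² = (j + n) + (2*4/(-1))² = (j + n) + (2*4*(-1))² = (j + n) + (-8)² = (j + n) + 64 = 64 + j + n)
F(P) = 81 + P (F(P) = 64 + 17 + P = 81 + P)
-51920/F((2*(-6))*(-3)) = -51920/(81 + (2*(-6))*(-3)) = -51920/(81 - 12*(-3)) = -51920/(81 + 36) = -51920/117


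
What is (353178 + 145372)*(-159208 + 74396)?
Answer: -42283022600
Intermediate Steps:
(353178 + 145372)*(-159208 + 74396) = 498550*(-84812) = -42283022600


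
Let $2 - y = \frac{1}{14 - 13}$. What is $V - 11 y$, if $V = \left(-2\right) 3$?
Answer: $-17$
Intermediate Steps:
$V = -6$
$y = 1$ ($y = 2 - \frac{1}{14 - 13} = 2 - 1^{-1} = 2 - 1 = 1$)
$V - 11 y = -6 - 11 = -17$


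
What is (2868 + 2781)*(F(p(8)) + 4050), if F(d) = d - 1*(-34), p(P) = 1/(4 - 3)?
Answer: 23076165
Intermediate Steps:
p(P) = 1 (p(P) = 1/1 = 1)
F(d) = 34 + d (F(d) = d + 34 = 34 + d)
(2868 + 2781)*(F(p(8)) + 4050) = (2868 + 2781)*((34 + 1) + 4050) = 5649*(35 + 4050) = 5649*4085 = 23076165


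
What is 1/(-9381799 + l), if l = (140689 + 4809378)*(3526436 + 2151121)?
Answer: 1/28104278164520 ≈ 3.5582e-14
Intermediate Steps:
l = 28104287546319 (l = 4950067*5677557 = 28104287546319)
1/(-9381799 + l) = 1/(-9381799 + 28104287546319) = 1/28104278164520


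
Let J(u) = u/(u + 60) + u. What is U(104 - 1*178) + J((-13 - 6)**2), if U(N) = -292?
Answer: 29410/421 ≈ 69.857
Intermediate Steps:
J(u) = u + u/(60 + u) (J(u) = u/(60 + u) + u = u + u/(60 + u))
U(104 - 1*178) + J((-13 - 6)**2) = -292 + (-13 - 6)**2*(61 + (-13 - 6)**2)/(60 + (-13 - 6)**2) = -292 + (-19)**2*(61 + (-19)**2)/(60 + (-19)**2) = -292 + 361*(61 + 361)/(60 + 361) = -292 + 361*422/421 = -292 + 361*(1/421)*422 = -292 + 152342/421 = 29410/421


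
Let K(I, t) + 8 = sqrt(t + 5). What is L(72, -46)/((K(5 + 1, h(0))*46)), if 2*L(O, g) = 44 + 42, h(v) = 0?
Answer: -172/1357 - 43*sqrt(5)/2714 ≈ -0.16218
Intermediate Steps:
L(O, g) = 43 (L(O, g) = (44 + 42)/2 = (1/2)*86 = 43)
K(I, t) = -8 + sqrt(5 + t) (K(I, t) = -8 + sqrt(t + 5) = -8 + sqrt(5 + t))
L(72, -46)/((K(5 + 1, h(0))*46)) = 43/(((-8 + sqrt(5 + 0))*46)) = 43/(((-8 + sqrt(5))*46)) = 43/(-368 + 46*sqrt(5))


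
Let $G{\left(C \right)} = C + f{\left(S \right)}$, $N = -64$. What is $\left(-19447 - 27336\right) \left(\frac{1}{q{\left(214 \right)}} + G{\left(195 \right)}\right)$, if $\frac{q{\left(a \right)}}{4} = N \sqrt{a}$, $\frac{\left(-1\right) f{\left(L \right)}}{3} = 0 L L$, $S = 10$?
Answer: $-9122685 + \frac{46783 \sqrt{214}}{54784} \approx -9.1227 \cdot 10^{6}$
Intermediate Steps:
$f{\left(L \right)} = 0$ ($f{\left(L \right)} = - 3 \cdot 0 L L = - 3 \cdot 0 L = \left(-3\right) 0 = 0$)
$G{\left(C \right)} = C$ ($G{\left(C \right)} = C + 0 = C$)
$q{\left(a \right)} = - 256 \sqrt{a}$ ($q{\left(a \right)} = 4 \left(- 64 \sqrt{a}\right) = - 256 \sqrt{a}$)
$\left(-19447 - 27336\right) \left(\frac{1}{q{\left(214 \right)}} + G{\left(195 \right)}\right) = \left(-19447 - 27336\right) \left(\frac{1}{\left(-256\right) \sqrt{214}} + 195\right) = - 46783 \left(- \frac{\sqrt{214}}{54784} + 195\right) = - 46783 \left(195 - \frac{\sqrt{214}}{54784}\right) = -9122685 + \frac{46783 \sqrt{214}}{54784}$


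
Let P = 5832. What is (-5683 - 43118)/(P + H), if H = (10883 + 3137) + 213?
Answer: -48801/20065 ≈ -2.4321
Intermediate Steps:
H = 14233 (H = 14020 + 213 = 14233)
(-5683 - 43118)/(P + H) = (-5683 - 43118)/(5832 + 14233) = -48801/20065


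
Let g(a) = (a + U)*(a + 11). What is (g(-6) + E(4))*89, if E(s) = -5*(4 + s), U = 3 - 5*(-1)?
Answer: -2670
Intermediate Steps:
U = 8 (U = 3 + 5 = 8)
E(s) = -20 - 5*s
g(a) = (8 + a)*(11 + a) (g(a) = (a + 8)*(a + 11) = (8 + a)*(11 + a))
(g(-6) + E(4))*89 = ((88 + (-6)² + 19*(-6)) + (-20 - 5*4))*89 = ((88 + 36 - 114) + (-20 - 20))*89 = (10 - 40)*89 = -30*89 = -2670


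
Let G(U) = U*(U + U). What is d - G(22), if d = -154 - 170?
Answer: -1292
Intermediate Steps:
d = -324
G(U) = 2*U² (G(U) = U*(2*U) = 2*U²)
d - G(22) = -324 - 2*22² = -324 - 2*484 = -324 - 1*968 = -324 - 968 = -1292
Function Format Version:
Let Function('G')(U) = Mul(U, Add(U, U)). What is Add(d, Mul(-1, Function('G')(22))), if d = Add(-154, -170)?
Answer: -1292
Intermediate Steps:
d = -324
Function('G')(U) = Mul(2, Pow(U, 2)) (Function('G')(U) = Mul(U, Mul(2, U)) = Mul(2, Pow(U, 2)))
Add(d, Mul(-1, Function('G')(22))) = Add(-324, Mul(-1, Mul(2, Pow(22, 2)))) = Add(-324, Mul(-1, Mul(2, 484))) = Add(-324, Mul(-1, 968)) = Add(-324, -968) = -1292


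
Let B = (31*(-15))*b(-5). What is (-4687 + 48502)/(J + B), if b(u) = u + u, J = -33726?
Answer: -14605/9692 ≈ -1.5069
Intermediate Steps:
b(u) = 2*u
B = 4650 (B = (31*(-15))*(2*(-5)) = -465*(-10) = 4650)
(-4687 + 48502)/(J + B) = (-4687 + 48502)/(-33726 + 4650) = 43815/(-29076) = 43815*(-1/29076) = -14605/9692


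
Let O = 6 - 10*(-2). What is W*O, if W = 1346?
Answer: 34996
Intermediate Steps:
O = 26 (O = 6 + 20 = 26)
W*O = 1346*26 = 34996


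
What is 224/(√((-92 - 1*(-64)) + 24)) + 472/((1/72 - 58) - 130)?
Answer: -33984/13535 - 112*I ≈ -2.5108 - 112.0*I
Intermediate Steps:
224/(√((-92 - 1*(-64)) + 24)) + 472/((1/72 - 58) - 130) = 224/(√((-92 + 64) + 24)) + 472/((1/72 - 58) - 130) = 224/(√(-28 + 24)) + 472/(-4175/72 - 130) = 224/(√(-4)) + 472/(-13535/72) = 224/((2*I)) + 472*(-72/13535) = 224*(-I/2) - 33984/13535 = -112*I - 33984/13535 = -33984/13535 - 112*I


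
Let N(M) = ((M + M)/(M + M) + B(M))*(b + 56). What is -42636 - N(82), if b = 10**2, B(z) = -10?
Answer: -41232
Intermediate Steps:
b = 100
N(M) = -1404 (N(M) = ((M + M)/(M + M) - 10)*(100 + 56) = ((2*M)/((2*M)) - 10)*156 = ((2*M)*(1/(2*M)) - 10)*156 = (1 - 10)*156 = -9*156 = -1404)
-42636 - N(82) = -42636 - 1*(-1404) = -42636 + 1404 = -41232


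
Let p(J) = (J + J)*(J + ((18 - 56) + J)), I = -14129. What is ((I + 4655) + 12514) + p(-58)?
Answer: 20904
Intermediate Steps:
p(J) = 2*J*(-38 + 2*J) (p(J) = (2*J)*(J + (-38 + J)) = (2*J)*(-38 + 2*J) = 2*J*(-38 + 2*J))
((I + 4655) + 12514) + p(-58) = ((-14129 + 4655) + 12514) + 4*(-58)*(-19 - 58) = (-9474 + 12514) + 4*(-58)*(-77) = 3040 + 17864 = 20904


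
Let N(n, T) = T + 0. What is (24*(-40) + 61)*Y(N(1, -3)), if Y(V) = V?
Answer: 2697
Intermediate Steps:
N(n, T) = T
(24*(-40) + 61)*Y(N(1, -3)) = (24*(-40) + 61)*(-3) = (-960 + 61)*(-3) = -899*(-3) = 2697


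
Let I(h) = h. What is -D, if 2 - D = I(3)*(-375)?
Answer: -1127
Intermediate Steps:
D = 1127 (D = 2 - 3*(-375) = 2 - 1*(-1125) = 2 + 1125 = 1127)
-D = -1*1127 = -1127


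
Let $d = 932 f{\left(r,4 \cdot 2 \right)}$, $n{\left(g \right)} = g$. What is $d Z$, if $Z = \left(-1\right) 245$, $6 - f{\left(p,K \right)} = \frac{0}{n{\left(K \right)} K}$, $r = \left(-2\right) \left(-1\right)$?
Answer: $-1370040$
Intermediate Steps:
$r = 2$
$f{\left(p,K \right)} = 6$ ($f{\left(p,K \right)} = 6 - \frac{0}{K K} = 6 - \frac{0}{K^{2}} = 6 - 0 = 6 + 0 = 6$)
$Z = -245$
$d = 5592$ ($d = 932 \cdot 6 = 5592$)
$d Z = 5592 \left(-245\right) = -1370040$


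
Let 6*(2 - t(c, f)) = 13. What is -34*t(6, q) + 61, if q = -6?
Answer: 200/3 ≈ 66.667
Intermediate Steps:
t(c, f) = -1/6 (t(c, f) = 2 - 1/6*13 = 2 - 13/6 = -1/6)
-34*t(6, q) + 61 = -34*(-1/6) + 61 = 17/3 + 61 = 200/3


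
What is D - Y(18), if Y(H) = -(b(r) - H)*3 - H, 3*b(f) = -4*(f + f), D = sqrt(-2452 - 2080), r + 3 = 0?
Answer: -12 + 2*I*sqrt(1133) ≈ -12.0 + 67.32*I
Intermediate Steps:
r = -3 (r = -3 + 0 = -3)
D = 2*I*sqrt(1133) (D = sqrt(-4532) = 2*I*sqrt(1133) ≈ 67.32*I)
b(f) = -8*f/3 (b(f) = (-4*(f + f))/3 = (-8*f)/3 = -8*f/3)
Y(H) = -24 + 2*H (Y(H) = -(-8/3*(-3) - H)*3 - H = -(8 - H)*3 - H = (-8 + H)*3 - H = (-24 + 3*H) - H = -24 + 2*H)
D - Y(18) = 2*I*sqrt(1133) - (-24 + 2*18) = 2*I*sqrt(1133) - (-24 + 36) = 2*I*sqrt(1133) - 1*12 = 2*I*sqrt(1133) - 12 = -12 + 2*I*sqrt(1133)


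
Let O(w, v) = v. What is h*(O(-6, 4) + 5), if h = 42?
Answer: 378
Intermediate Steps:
h*(O(-6, 4) + 5) = 42*(4 + 5) = 42*9 = 378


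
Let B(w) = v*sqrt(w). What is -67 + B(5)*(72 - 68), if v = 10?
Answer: -67 + 40*sqrt(5) ≈ 22.443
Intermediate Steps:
B(w) = 10*sqrt(w)
-67 + B(5)*(72 - 68) = -67 + (10*sqrt(5))*(72 - 68) = -67 + (10*sqrt(5))*4 = -67 + 40*sqrt(5)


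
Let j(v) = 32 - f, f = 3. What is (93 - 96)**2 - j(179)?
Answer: -20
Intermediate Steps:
j(v) = 29 (j(v) = 32 - 1*3 = 32 - 3 = 29)
(93 - 96)**2 - j(179) = (93 - 96)**2 - 1*29 = (-3)**2 - 29 = 9 - 29 = -20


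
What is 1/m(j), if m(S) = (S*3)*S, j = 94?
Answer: 1/26508 ≈ 3.7724e-5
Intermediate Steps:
m(S) = 3*S**2 (m(S) = (3*S)*S = 3*S**2)
1/m(j) = 1/(3*94**2) = 1/(3*8836) = 1/26508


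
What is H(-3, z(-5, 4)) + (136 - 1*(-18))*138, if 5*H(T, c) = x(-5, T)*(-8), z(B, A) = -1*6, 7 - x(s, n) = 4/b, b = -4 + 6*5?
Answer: 1380668/65 ≈ 21241.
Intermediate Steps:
b = 26 (b = -4 + 30 = 26)
x(s, n) = 89/13 (x(s, n) = 7 - 4/26 = 7 - 1*2/13 = 7 - 2/13 = 89/13)
z(B, A) = -6
H(T, c) = -712/65 (H(T, c) = ((89/13)*(-8))/5 = (⅕)*(-712/13) = -712/65)
H(-3, z(-5, 4)) + (136 - 1*(-18))*138 = -712/65 + (136 - 1*(-18))*138 = -712/65 + (136 + 18)*138 = -712/65 + 154*138 = -712/65 + 21252 = 1380668/65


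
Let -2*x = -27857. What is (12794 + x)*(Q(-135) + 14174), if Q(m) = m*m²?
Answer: -130737212445/2 ≈ -6.5369e+10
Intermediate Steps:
x = 27857/2 (x = -½*(-27857) = 27857/2 ≈ 13929.)
Q(m) = m³
(12794 + x)*(Q(-135) + 14174) = (12794 + 27857/2)*((-135)³ + 14174) = 53445*(-2460375 + 14174)/2 = (53445/2)*(-2446201) = -130737212445/2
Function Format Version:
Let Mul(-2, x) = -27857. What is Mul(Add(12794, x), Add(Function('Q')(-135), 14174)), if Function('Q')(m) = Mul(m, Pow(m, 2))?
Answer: Rational(-130737212445, 2) ≈ -6.5369e+10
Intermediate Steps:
x = Rational(27857, 2) (x = Mul(Rational(-1, 2), -27857) = Rational(27857, 2) ≈ 13929.)
Function('Q')(m) = Pow(m, 3)
Mul(Add(12794, x), Add(Function('Q')(-135), 14174)) = Mul(Add(12794, Rational(27857, 2)), Add(Pow(-135, 3), 14174)) = Mul(Rational(53445, 2), Add(-2460375, 14174)) = Mul(Rational(53445, 2), -2446201) = Rational(-130737212445, 2)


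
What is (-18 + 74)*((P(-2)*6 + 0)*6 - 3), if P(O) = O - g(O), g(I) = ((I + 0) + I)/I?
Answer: -8232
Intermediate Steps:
g(I) = 2 (g(I) = (I + I)/I = (2*I)/I = 2)
P(O) = -2 + O (P(O) = O - 1*2 = O - 2 = -2 + O)
(-18 + 74)*((P(-2)*6 + 0)*6 - 3) = (-18 + 74)*(((-2 - 2)*6 + 0)*6 - 3) = 56*((-4*6 + 0)*6 - 3) = 56*((-24 + 0)*6 - 3) = 56*(-24*6 - 3) = 56*(-144 - 3) = 56*(-147) = -8232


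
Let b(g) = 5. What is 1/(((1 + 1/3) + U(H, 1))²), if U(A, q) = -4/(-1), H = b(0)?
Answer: 9/256 ≈ 0.035156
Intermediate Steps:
H = 5
U(A, q) = 4 (U(A, q) = -4*(-1) = 4)
1/(((1 + 1/3) + U(H, 1))²) = 1/(((1 + 1/3) + 4)²) = 1/(((1 + 1*(⅓)) + 4)²) = 1/(((1 + ⅓) + 4)²) = 1/((4/3 + 4)²) = 1/((16/3)²) = 1/(256/9) = 9/256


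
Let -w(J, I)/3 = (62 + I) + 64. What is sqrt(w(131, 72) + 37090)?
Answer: 4*sqrt(2281) ≈ 191.04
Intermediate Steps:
w(J, I) = -378 - 3*I (w(J, I) = -3*((62 + I) + 64) = -3*(126 + I) = -378 - 3*I)
sqrt(w(131, 72) + 37090) = sqrt((-378 - 3*72) + 37090) = sqrt((-378 - 216) + 37090) = sqrt(-594 + 37090) = sqrt(36496) = 4*sqrt(2281)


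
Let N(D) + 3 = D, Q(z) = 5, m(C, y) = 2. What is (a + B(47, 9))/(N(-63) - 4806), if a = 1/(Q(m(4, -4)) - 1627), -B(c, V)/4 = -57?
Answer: -369815/7902384 ≈ -0.046798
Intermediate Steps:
B(c, V) = 228 (B(c, V) = -4*(-57) = 228)
N(D) = -3 + D
a = -1/1622 (a = 1/(5 - 1627) = 1/(-1622) = -1/1622 ≈ -0.00061652)
(a + B(47, 9))/(N(-63) - 4806) = (-1/1622 + 228)/((-3 - 63) - 4806) = 369815/(1622*(-66 - 4806)) = (369815/1622)/(-4872) = (369815/1622)*(-1/4872) = -369815/7902384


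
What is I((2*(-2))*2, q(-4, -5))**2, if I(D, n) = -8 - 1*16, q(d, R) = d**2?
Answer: 576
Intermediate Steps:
I(D, n) = -24 (I(D, n) = -8 - 16 = -24)
I((2*(-2))*2, q(-4, -5))**2 = (-24)**2 = 576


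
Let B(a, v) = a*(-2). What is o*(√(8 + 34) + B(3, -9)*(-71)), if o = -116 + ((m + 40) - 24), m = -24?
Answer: -52824 - 124*√42 ≈ -53628.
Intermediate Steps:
B(a, v) = -2*a
o = -124 (o = -116 + ((-24 + 40) - 24) = -116 + (16 - 24) = -116 - 8 = -124)
o*(√(8 + 34) + B(3, -9)*(-71)) = -124*(√(8 + 34) - 2*3*(-71)) = -124*(√42 - 6*(-71)) = -124*(√42 + 426) = -124*(426 + √42) = -52824 - 124*√42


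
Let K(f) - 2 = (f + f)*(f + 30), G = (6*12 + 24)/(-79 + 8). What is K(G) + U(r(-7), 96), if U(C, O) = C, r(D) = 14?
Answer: -309872/5041 ≈ -61.470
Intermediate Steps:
G = -96/71 (G = (72 + 24)/(-71) = 96*(-1/71) = -96/71 ≈ -1.3521)
K(f) = 2 + 2*f*(30 + f) (K(f) = 2 + (f + f)*(f + 30) = 2 + (2*f)*(30 + f) = 2 + 2*f*(30 + f))
K(G) + U(r(-7), 96) = (2 + 2*(-96/71)² + 60*(-96/71)) + 14 = (2 + 2*(9216/5041) - 5760/71) + 14 = (2 + 18432/5041 - 5760/71) + 14 = -380446/5041 + 14 = -309872/5041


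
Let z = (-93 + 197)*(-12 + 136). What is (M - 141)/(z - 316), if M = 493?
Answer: 88/3145 ≈ 0.027981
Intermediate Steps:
z = 12896 (z = 104*124 = 12896)
(M - 141)/(z - 316) = (493 - 141)/(12896 - 316) = 352/12580 = 352*(1/12580) = 88/3145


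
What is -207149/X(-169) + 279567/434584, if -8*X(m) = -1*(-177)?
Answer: 12207434093/1303752 ≈ 9363.3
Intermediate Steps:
X(m) = -177/8 (X(m) = -(-1)*(-177)/8 = -⅛*177 = -177/8)
-207149/X(-169) + 279567/434584 = -207149/(-177/8) + 279567/434584 = -207149*(-8/177) + 279567*(1/434584) = 28088/3 + 279567/434584 = 12207434093/1303752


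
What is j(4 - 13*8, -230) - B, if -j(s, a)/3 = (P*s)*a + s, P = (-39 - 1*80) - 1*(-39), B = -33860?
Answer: 5554160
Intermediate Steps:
P = -80 (P = (-39 - 80) + 39 = -119 + 39 = -80)
j(s, a) = -3*s + 240*a*s (j(s, a) = -3*((-80*s)*a + s) = -3*(-80*a*s + s) = -3*(s - 80*a*s) = -3*s + 240*a*s)
j(4 - 13*8, -230) - B = 3*(4 - 13*8)*(-1 + 80*(-230)) - 1*(-33860) = 3*(4 - 104)*(-1 - 18400) + 33860 = 3*(-100)*(-18401) + 33860 = 5520300 + 33860 = 5554160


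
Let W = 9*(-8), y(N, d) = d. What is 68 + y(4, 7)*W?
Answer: -436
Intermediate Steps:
W = -72
68 + y(4, 7)*W = 68 + 7*(-72) = 68 - 504 = -436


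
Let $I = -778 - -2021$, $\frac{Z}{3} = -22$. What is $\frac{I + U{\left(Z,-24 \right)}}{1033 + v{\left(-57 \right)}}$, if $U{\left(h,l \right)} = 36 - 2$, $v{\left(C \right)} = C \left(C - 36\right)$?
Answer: $\frac{1277}{6334} \approx 0.20161$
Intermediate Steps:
$Z = -66$ ($Z = 3 \left(-22\right) = -66$)
$v{\left(C \right)} = C \left(-36 + C\right)$
$I = 1243$ ($I = -778 + 2021 = 1243$)
$U{\left(h,l \right)} = 34$ ($U{\left(h,l \right)} = 36 - 2 = 34$)
$\frac{I + U{\left(Z,-24 \right)}}{1033 + v{\left(-57 \right)}} = \frac{1243 + 34}{1033 - 57 \left(-36 - 57\right)} = \frac{1277}{1033 - -5301} = \frac{1277}{1033 + 5301} = \frac{1277}{6334}$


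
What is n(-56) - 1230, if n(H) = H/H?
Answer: -1229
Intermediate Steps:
n(H) = 1
n(-56) - 1230 = 1 - 1230 = -1229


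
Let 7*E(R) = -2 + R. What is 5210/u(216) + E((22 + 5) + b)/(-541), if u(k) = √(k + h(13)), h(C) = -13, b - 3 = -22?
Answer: -6/3787 + 5210*√203/203 ≈ 365.67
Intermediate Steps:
b = -19 (b = 3 - 22 = -19)
u(k) = √(-13 + k) (u(k) = √(k - 13) = √(-13 + k))
E(R) = -2/7 + R/7 (E(R) = (-2 + R)/7 = -2/7 + R/7)
5210/u(216) + E((22 + 5) + b)/(-541) = 5210/(√(-13 + 216)) + (-2/7 + ((22 + 5) - 19)/7)/(-541) = 5210/(√203) + (-2/7 + (27 - 19)/7)*(-1/541) = 5210*(√203/203) + (-2/7 + (⅐)*8)*(-1/541) = 5210*√203/203 + (-2/7 + 8/7)*(-1/541) = 5210*√203/203 + (6/7)*(-1/541) = 5210*√203/203 - 6/3787 = -6/3787 + 5210*√203/203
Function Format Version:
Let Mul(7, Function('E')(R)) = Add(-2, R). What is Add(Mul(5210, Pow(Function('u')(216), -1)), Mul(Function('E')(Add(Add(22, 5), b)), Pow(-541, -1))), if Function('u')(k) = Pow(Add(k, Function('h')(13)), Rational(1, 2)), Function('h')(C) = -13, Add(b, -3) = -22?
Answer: Add(Rational(-6, 3787), Mul(Rational(5210, 203), Pow(203, Rational(1, 2)))) ≈ 365.67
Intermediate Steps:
b = -19 (b = Add(3, -22) = -19)
Function('u')(k) = Pow(Add(-13, k), Rational(1, 2)) (Function('u')(k) = Pow(Add(k, -13), Rational(1, 2)) = Pow(Add(-13, k), Rational(1, 2)))
Function('E')(R) = Add(Rational(-2, 7), Mul(Rational(1, 7), R)) (Function('E')(R) = Mul(Rational(1, 7), Add(-2, R)) = Add(Rational(-2, 7), Mul(Rational(1, 7), R)))
Add(Mul(5210, Pow(Function('u')(216), -1)), Mul(Function('E')(Add(Add(22, 5), b)), Pow(-541, -1))) = Add(Mul(5210, Pow(Pow(Add(-13, 216), Rational(1, 2)), -1)), Mul(Add(Rational(-2, 7), Mul(Rational(1, 7), Add(Add(22, 5), -19))), Pow(-541, -1))) = Add(Mul(5210, Pow(Pow(203, Rational(1, 2)), -1)), Mul(Add(Rational(-2, 7), Mul(Rational(1, 7), Add(27, -19))), Rational(-1, 541))) = Add(Mul(5210, Mul(Rational(1, 203), Pow(203, Rational(1, 2)))), Mul(Add(Rational(-2, 7), Mul(Rational(1, 7), 8)), Rational(-1, 541))) = Add(Mul(Rational(5210, 203), Pow(203, Rational(1, 2))), Mul(Add(Rational(-2, 7), Rational(8, 7)), Rational(-1, 541))) = Add(Mul(Rational(5210, 203), Pow(203, Rational(1, 2))), Mul(Rational(6, 7), Rational(-1, 541))) = Add(Mul(Rational(5210, 203), Pow(203, Rational(1, 2))), Rational(-6, 3787)) = Add(Rational(-6, 3787), Mul(Rational(5210, 203), Pow(203, Rational(1, 2))))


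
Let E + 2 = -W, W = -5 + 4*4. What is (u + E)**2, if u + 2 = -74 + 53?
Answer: 1296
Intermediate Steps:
u = -23 (u = -2 + (-74 + 53) = -2 - 21 = -23)
W = 11 (W = -5 + 16 = 11)
E = -13 (E = -2 - 1*11 = -2 - 11 = -13)
(u + E)**2 = (-23 - 13)**2 = (-36)**2 = 1296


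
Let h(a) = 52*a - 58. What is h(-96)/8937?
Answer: -5050/8937 ≈ -0.56507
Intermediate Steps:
h(a) = -58 + 52*a
h(-96)/8937 = (-58 + 52*(-96))/8937 = (-58 - 4992)*(1/8937) = -5050*1/8937 = -5050/8937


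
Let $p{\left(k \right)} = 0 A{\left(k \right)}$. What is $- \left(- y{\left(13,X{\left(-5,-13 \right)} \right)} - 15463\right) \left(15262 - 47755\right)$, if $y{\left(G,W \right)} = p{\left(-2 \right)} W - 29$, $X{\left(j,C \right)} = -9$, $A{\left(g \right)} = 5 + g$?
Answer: $-501496962$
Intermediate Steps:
$p{\left(k \right)} = 0$ ($p{\left(k \right)} = 0 \left(5 + k\right) = 0$)
$y{\left(G,W \right)} = -29$ ($y{\left(G,W \right)} = 0 W - 29 = 0 - 29 = -29$)
$- \left(- y{\left(13,X{\left(-5,-13 \right)} \right)} - 15463\right) \left(15262 - 47755\right) = - \left(\left(-1\right) \left(-29\right) - 15463\right) \left(15262 - 47755\right) = - \left(29 - 15463\right) \left(-32493\right) = - \left(-15434\right) \left(-32493\right) = \left(-1\right) 501496962 = -501496962$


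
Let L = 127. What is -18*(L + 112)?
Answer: -4302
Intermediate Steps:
-18*(L + 112) = -18*(127 + 112) = -18*239 = -4302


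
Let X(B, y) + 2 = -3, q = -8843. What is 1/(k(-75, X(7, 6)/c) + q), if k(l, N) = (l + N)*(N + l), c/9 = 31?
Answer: -77841/250283063 ≈ -0.00031101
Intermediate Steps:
X(B, y) = -5 (X(B, y) = -2 - 3 = -5)
c = 279 (c = 9*31 = 279)
k(l, N) = (N + l)² (k(l, N) = (N + l)*(N + l) = (N + l)²)
1/(k(-75, X(7, 6)/c) + q) = 1/((-5/279 - 75)² - 8843) = 1/((-20930/279)² - 8843) = 1/(438064900/77841 - 8843) = 1/(-250283063/77841) = -77841/250283063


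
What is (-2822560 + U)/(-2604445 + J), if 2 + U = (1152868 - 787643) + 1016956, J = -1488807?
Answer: 1440381/4093252 ≈ 0.35189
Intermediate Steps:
U = 1382179 (U = -2 + ((1152868 - 787643) + 1016956) = -2 + (365225 + 1016956) = -2 + 1382181 = 1382179)
(-2822560 + U)/(-2604445 + J) = (-2822560 + 1382179)/(-2604445 - 1488807) = -1440381/(-4093252) = -1440381*(-1/4093252) = 1440381/4093252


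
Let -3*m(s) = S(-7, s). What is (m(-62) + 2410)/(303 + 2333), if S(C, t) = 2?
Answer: 1807/1977 ≈ 0.91401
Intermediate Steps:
m(s) = -⅔ (m(s) = -⅓*2 = -⅔)
(m(-62) + 2410)/(303 + 2333) = (-⅔ + 2410)/(303 + 2333) = (7228/3)/2636 = (7228/3)*(1/2636) = 1807/1977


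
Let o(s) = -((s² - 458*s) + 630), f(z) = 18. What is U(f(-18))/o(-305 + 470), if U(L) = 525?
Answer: 35/3181 ≈ 0.011003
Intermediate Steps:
o(s) = -630 - s² + 458*s (o(s) = -(630 + s² - 458*s) = -630 - s² + 458*s)
U(f(-18))/o(-305 + 470) = 525/(-630 - (-305 + 470)² + 458*(-305 + 470)) = 525/(-630 - 1*165² + 458*165) = 525/(-630 - 1*27225 + 75570) = 525/(-630 - 27225 + 75570) = 525/47715 = 525*(1/47715) = 35/3181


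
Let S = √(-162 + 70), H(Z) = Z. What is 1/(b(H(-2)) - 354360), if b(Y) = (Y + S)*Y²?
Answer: -5537/1962135639 - I*√23/15697085112 ≈ -2.8219e-6 - 3.0552e-10*I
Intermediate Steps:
S = 2*I*√23 (S = √(-92) = 2*I*√23 ≈ 9.5917*I)
b(Y) = Y²*(Y + 2*I*√23) (b(Y) = (Y + 2*I*√23)*Y² = Y²*(Y + 2*I*√23))
1/(b(H(-2)) - 354360) = 1/((-2)²*(-2 + 2*I*√23) - 354360) = 1/(4*(-2 + 2*I*√23) - 354360) = 1/((-8 + 8*I*√23) - 354360) = 1/(-354368 + 8*I*√23)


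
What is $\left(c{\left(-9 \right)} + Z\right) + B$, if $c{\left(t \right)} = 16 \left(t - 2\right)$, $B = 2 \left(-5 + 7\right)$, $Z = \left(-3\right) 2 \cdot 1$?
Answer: $-178$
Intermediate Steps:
$Z = -6$ ($Z = \left(-6\right) 1 = -6$)
$B = 4$ ($B = 2 \cdot 2 = 4$)
$c{\left(t \right)} = -32 + 16 t$ ($c{\left(t \right)} = 16 \left(-2 + t\right) = -32 + 16 t$)
$\left(c{\left(-9 \right)} + Z\right) + B = \left(\left(-32 + 16 \left(-9\right)\right) - 6\right) + 4 = \left(\left(-32 - 144\right) - 6\right) + 4 = \left(-176 - 6\right) + 4 = -182 + 4 = -178$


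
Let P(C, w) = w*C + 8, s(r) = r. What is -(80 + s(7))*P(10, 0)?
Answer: -696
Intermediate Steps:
P(C, w) = 8 + C*w (P(C, w) = C*w + 8 = 8 + C*w)
-(80 + s(7))*P(10, 0) = -(80 + 7)*(8 + 10*0) = -87*(8 + 0) = -87*8 = -1*696 = -696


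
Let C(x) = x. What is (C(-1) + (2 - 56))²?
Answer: 3025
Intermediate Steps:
(C(-1) + (2 - 56))² = (-1 + (2 - 56))² = (-1 - 54)² = (-55)² = 3025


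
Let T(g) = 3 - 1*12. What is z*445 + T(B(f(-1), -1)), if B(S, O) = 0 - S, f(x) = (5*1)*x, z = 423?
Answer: 188226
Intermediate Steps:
f(x) = 5*x
B(S, O) = -S
T(g) = -9 (T(g) = 3 - 12 = -9)
z*445 + T(B(f(-1), -1)) = 423*445 - 9 = 188235 - 9 = 188226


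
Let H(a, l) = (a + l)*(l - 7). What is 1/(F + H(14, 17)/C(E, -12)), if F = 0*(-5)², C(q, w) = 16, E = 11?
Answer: 8/155 ≈ 0.051613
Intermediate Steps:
H(a, l) = (-7 + l)*(a + l) (H(a, l) = (a + l)*(-7 + l) = (-7 + l)*(a + l))
F = 0 (F = 0*25 = 0)
1/(F + H(14, 17)/C(E, -12)) = 1/(0 + (17² - 7*14 - 7*17 + 14*17)/16) = 1/(0 + (289 - 98 - 119 + 238)*(1/16)) = 1/(0 + 310*(1/16)) = 1/(0 + 155/8) = 1/(155/8) = 8/155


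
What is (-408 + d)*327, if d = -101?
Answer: -166443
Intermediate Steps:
(-408 + d)*327 = (-408 - 101)*327 = -509*327 = -166443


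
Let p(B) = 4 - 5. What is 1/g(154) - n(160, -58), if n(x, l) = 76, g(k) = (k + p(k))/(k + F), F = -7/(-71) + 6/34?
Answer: -1538754/20519 ≈ -74.992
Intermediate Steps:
p(B) = -1
F = 332/1207 (F = -7*(-1/71) + 6*(1/34) = 7/71 + 3/17 = 332/1207 ≈ 0.27506)
g(k) = (-1 + k)/(332/1207 + k) (g(k) = (k - 1)/(k + 332/1207) = (-1 + k)/(332/1207 + k))
1/g(154) - n(160, -58) = 1/(1207*(-1 + 154)/(332 + 1207*154)) - 1*76 = 1/(1207*153/(332 + 185878)) - 76 = 1/(1207*153/186210) - 76 = 1/(1207*(1/186210)*153) - 76 = 1/(20519/20690) - 76 = 20690/20519 - 76 = -1538754/20519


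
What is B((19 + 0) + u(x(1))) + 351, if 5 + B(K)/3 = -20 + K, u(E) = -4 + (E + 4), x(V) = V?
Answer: 336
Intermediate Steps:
u(E) = E (u(E) = -4 + (4 + E) = E)
B(K) = -75 + 3*K (B(K) = -15 + 3*(-20 + K) = -15 + (-60 + 3*K) = -75 + 3*K)
B((19 + 0) + u(x(1))) + 351 = (-75 + 3*((19 + 0) + 1)) + 351 = (-75 + 3*(19 + 1)) + 351 = (-75 + 3*20) + 351 = (-75 + 60) + 351 = -15 + 351 = 336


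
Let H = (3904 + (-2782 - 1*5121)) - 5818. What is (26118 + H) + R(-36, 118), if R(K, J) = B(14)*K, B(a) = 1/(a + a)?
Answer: 114098/7 ≈ 16300.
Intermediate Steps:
B(a) = 1/(2*a)
H = -9817 (H = (3904 + (-2782 - 5121)) - 5818 = (3904 - 7903) - 5818 = -3999 - 5818 = -9817)
R(K, J) = K/28 (R(K, J) = ((½)/14)*K = ((½)*(1/14))*K = K/28)
(26118 + H) + R(-36, 118) = (26118 - 9817) + (1/28)*(-36) = 16301 - 9/7 = 114098/7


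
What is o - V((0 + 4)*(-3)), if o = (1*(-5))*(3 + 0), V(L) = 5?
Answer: -20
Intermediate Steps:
o = -15 (o = -5*3 = -15)
o - V((0 + 4)*(-3)) = -15 - 1*5 = -15 - 5 = -20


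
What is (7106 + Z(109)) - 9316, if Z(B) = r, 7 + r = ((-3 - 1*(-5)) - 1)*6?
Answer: -2211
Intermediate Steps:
r = -1 (r = -7 + ((-3 - 1*(-5)) - 1)*6 = -7 + ((-3 + 5) - 1)*6 = -7 + (2 - 1)*6 = -7 + 1*6 = -7 + 6 = -1)
Z(B) = -1
(7106 + Z(109)) - 9316 = (7106 - 1) - 9316 = 7105 - 9316 = -2211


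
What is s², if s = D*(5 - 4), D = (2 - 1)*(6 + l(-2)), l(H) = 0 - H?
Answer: 64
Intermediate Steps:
l(H) = -H
D = 8 (D = (2 - 1)*(6 - 1*(-2)) = 1*(6 + 2) = 1*8 = 8)
s = 8 (s = 8*(5 - 4) = 8*1 = 8)
s² = 8² = 64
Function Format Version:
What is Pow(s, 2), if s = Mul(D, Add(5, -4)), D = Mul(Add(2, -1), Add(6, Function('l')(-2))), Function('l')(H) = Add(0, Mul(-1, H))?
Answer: 64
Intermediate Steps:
Function('l')(H) = Mul(-1, H)
D = 8 (D = Mul(Add(2, -1), Add(6, Mul(-1, -2))) = Mul(1, Add(6, 2)) = Mul(1, 8) = 8)
s = 8 (s = Mul(8, Add(5, -4)) = Mul(8, 1) = 8)
Pow(s, 2) = Pow(8, 2) = 64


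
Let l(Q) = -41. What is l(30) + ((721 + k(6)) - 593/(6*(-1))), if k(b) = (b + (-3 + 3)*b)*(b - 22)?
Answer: 4097/6 ≈ 682.83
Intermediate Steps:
k(b) = b*(-22 + b) (k(b) = (b + 0*b)*(-22 + b) = (b + 0)*(-22 + b) = b*(-22 + b))
l(30) + ((721 + k(6)) - 593/(6*(-1))) = -41 + ((721 + 6*(-22 + 6)) - 593/(6*(-1))) = -41 + ((721 + 6*(-16)) - 593/(-6)) = -41 + ((721 - 96) - 593*(-1/6)) = -41 + (625 + 593/6) = -41 + 4343/6 = 4097/6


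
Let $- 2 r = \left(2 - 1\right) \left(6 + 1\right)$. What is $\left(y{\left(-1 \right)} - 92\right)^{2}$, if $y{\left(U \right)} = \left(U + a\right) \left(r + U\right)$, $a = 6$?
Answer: $\frac{52441}{4} \approx 13110.0$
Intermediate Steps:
$r = - \frac{7}{2}$ ($r = - \frac{\left(2 - 1\right) \left(6 + 1\right)}{2} = - \frac{1 \cdot 7}{2} = \left(- \frac{1}{2}\right) 7 = - \frac{7}{2} \approx -3.5$)
$y{\left(U \right)} = \left(6 + U\right) \left(- \frac{7}{2} + U\right)$ ($y{\left(U \right)} = \left(U + 6\right) \left(- \frac{7}{2} + U\right) = \left(6 + U\right) \left(- \frac{7}{2} + U\right)$)
$\left(y{\left(-1 \right)} - 92\right)^{2} = \left(\left(-21 + \left(-1\right)^{2} + \frac{5}{2} \left(-1\right)\right) - 92\right)^{2} = \left(\left(-21 + 1 - \frac{5}{2}\right) - 92\right)^{2} = \left(- \frac{45}{2} - 92\right)^{2} = \left(- \frac{229}{2}\right)^{2} = \frac{52441}{4}$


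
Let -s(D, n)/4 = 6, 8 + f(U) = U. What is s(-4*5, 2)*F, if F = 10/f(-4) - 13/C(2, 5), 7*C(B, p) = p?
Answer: 2284/5 ≈ 456.80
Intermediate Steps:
C(B, p) = p/7
f(U) = -8 + U
s(D, n) = -24 (s(D, n) = -4*6 = -24)
F = -571/30 (F = 10/(-8 - 4) - 13/((1/7)*5) = 10/(-12) - 13/5/7 = 10*(-1/12) - 13*7/5 = -5/6 - 91/5 = -571/30 ≈ -19.033)
s(-4*5, 2)*F = -24*(-571/30) = 2284/5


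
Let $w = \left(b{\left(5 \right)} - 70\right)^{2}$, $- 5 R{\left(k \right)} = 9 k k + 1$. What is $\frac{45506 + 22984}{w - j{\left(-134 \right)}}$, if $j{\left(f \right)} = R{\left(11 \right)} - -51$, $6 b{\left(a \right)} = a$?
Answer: $\frac{2465640}{178237} \approx 13.833$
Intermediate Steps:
$R{\left(k \right)} = - \frac{1}{5} - \frac{9 k^{2}}{5}$ ($R{\left(k \right)} = - \frac{9 k k + 1}{5} = - \frac{9 k^{2} + 1}{5} = - \frac{1 + 9 k^{2}}{5} = - \frac{1}{5} - \frac{9 k^{2}}{5}$)
$b{\left(a \right)} = \frac{a}{6}$
$j{\left(f \right)} = -167$ ($j{\left(f \right)} = \left(- \frac{1}{5} - \frac{9 \cdot 11^{2}}{5}\right) - -51 = \left(- \frac{1}{5} - \frac{1089}{5}\right) + 51 = -218 + 51 = -167$)
$w = \frac{172225}{36}$ ($w = \left(\frac{1}{6} \cdot 5 - 70\right)^{2} = \left(\frac{5}{6} - 70\right)^{2} = \left(- \frac{415}{6}\right)^{2} = \frac{172225}{36} \approx 4784.0$)
$\frac{45506 + 22984}{w - j{\left(-134 \right)}} = \frac{45506 + 22984}{\frac{172225}{36} - -167} = \frac{68490}{\frac{172225}{36} + 167} = \frac{68490}{\frac{178237}{36}} = 68490 \cdot \frac{36}{178237} = \frac{2465640}{178237}$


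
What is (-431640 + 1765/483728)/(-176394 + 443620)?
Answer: -208796352155/129264698528 ≈ -1.6153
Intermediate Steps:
(-431640 + 1765/483728)/(-176394 + 443620) = (-431640 + 1765*(1/483728))/267226 = (-431640 + 1765/483728)*(1/267226) = -208796352155/483728*1/267226 = -208796352155/129264698528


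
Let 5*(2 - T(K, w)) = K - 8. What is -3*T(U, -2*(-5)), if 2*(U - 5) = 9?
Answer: -51/10 ≈ -5.1000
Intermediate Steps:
U = 19/2 (U = 5 + (1/2)*9 = 5 + 9/2 = 19/2 ≈ 9.5000)
T(K, w) = 18/5 - K/5 (T(K, w) = 2 - (K - 8)/5 = 2 - (-8 + K)/5 = 2 + (8/5 - K/5) = 18/5 - K/5)
-3*T(U, -2*(-5)) = -3*(18/5 - 1/5*19/2) = -3*(18/5 - 19/10) = -3*17/10 = -51/10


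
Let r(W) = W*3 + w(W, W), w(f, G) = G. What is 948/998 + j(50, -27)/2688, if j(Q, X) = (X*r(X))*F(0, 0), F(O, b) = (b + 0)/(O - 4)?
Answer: 474/499 ≈ 0.94990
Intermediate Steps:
F(O, b) = b/(-4 + O)
r(W) = 4*W (r(W) = W*3 + W = 3*W + W = 4*W)
j(Q, X) = 0 (j(Q, X) = (X*(4*X))*(0/(-4 + 0)) = (4*X**2)*(0/(-4)) = (4*X**2)*(0*(-1/4)) = (4*X**2)*0 = 0)
948/998 + j(50, -27)/2688 = 948/998 + 0/2688 = 948*(1/998) + 0*(1/2688) = 474/499 + 0 = 474/499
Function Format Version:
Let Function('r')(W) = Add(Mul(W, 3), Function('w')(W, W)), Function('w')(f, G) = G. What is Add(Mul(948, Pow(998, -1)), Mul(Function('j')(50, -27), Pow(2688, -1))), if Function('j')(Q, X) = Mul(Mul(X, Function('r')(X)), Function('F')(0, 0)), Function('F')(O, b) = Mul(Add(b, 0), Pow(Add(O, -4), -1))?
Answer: Rational(474, 499) ≈ 0.94990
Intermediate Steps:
Function('F')(O, b) = Mul(b, Pow(Add(-4, O), -1))
Function('r')(W) = Mul(4, W) (Function('r')(W) = Add(Mul(W, 3), W) = Add(Mul(3, W), W) = Mul(4, W))
Function('j')(Q, X) = 0 (Function('j')(Q, X) = Mul(Mul(X, Mul(4, X)), Mul(0, Pow(Add(-4, 0), -1))) = Mul(Mul(4, Pow(X, 2)), Mul(0, Pow(-4, -1))) = Mul(Mul(4, Pow(X, 2)), Mul(0, Rational(-1, 4))) = Mul(Mul(4, Pow(X, 2)), 0) = 0)
Add(Mul(948, Pow(998, -1)), Mul(Function('j')(50, -27), Pow(2688, -1))) = Add(Mul(948, Pow(998, -1)), Mul(0, Pow(2688, -1))) = Add(Mul(948, Rational(1, 998)), Mul(0, Rational(1, 2688))) = Add(Rational(474, 499), 0) = Rational(474, 499)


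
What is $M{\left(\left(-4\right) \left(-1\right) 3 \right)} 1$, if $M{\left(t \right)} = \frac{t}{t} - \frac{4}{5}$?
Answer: $\frac{1}{5} \approx 0.2$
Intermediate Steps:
$M{\left(t \right)} = \frac{1}{5}$ ($M{\left(t \right)} = 1 - \frac{4}{5} = \frac{1}{5}$)
$M{\left(\left(-4\right) \left(-1\right) 3 \right)} 1 = \frac{1}{5} \cdot 1 = \frac{1}{5}$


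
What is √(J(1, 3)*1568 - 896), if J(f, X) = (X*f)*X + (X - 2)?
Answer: 8*√231 ≈ 121.59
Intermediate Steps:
J(f, X) = -2 + X + f*X² (J(f, X) = f*X² + (-2 + X) = -2 + X + f*X²)
√(J(1, 3)*1568 - 896) = √((-2 + 3 + 1*3²)*1568 - 896) = √((-2 + 3 + 1*9)*1568 - 896) = √((-2 + 3 + 9)*1568 - 896) = √(10*1568 - 896) = √(15680 - 896) = √14784 = 8*√231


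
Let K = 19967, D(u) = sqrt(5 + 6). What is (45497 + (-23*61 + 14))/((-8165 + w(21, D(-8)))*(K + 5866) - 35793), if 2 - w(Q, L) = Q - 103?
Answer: -22054/104396133 ≈ -0.00021125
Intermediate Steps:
D(u) = sqrt(11)
w(Q, L) = 105 - Q (w(Q, L) = 2 - (Q - 103) = 2 - (-103 + Q) = 2 + (103 - Q) = 105 - Q)
(45497 + (-23*61 + 14))/((-8165 + w(21, D(-8)))*(K + 5866) - 35793) = (45497 + (-23*61 + 14))/((-8165 + (105 - 1*21))*(19967 + 5866) - 35793) = (45497 + (-1403 + 14))/((-8165 + (105 - 21))*25833 - 35793) = (45497 - 1389)/((-8165 + 84)*25833 - 35793) = 44108/(-8081*25833 - 35793) = 44108/(-208756473 - 35793) = 44108/(-208792266) = 44108*(-1/208792266) = -22054/104396133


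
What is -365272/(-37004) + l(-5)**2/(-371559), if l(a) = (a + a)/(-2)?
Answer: 33929793487/3437292309 ≈ 9.8711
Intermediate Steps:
l(a) = -a (l(a) = (2*a)*(-1/2) = -a)
-365272/(-37004) + l(-5)**2/(-371559) = -365272/(-37004) + (-1*(-5))**2/(-371559) = -365272*(-1/37004) + 5**2*(-1/371559) = 91318/9251 + 25*(-1/371559) = 91318/9251 - 25/371559 = 33929793487/3437292309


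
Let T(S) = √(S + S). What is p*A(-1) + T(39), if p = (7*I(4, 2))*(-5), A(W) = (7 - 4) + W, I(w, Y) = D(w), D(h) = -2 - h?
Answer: 420 + √78 ≈ 428.83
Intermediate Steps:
I(w, Y) = -2 - w
T(S) = √2*√S (T(S) = √(2*S) = √2*√S)
A(W) = 3 + W
p = 210 (p = (7*(-2 - 1*4))*(-5) = (7*(-2 - 4))*(-5) = (7*(-6))*(-5) = -42*(-5) = 210)
p*A(-1) + T(39) = 210*(3 - 1) + √2*√39 = 210*2 + √78 = 420 + √78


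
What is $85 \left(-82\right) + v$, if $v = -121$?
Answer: $-7091$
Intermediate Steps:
$85 \left(-82\right) + v = 85 \left(-82\right) - 121 = -6970 - 121 = -7091$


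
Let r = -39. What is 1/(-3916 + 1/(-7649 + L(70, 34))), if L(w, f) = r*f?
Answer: -8975/35146101 ≈ -0.00025536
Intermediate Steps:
L(w, f) = -39*f
1/(-3916 + 1/(-7649 + L(70, 34))) = 1/(-3916 + 1/(-7649 - 39*34)) = 1/(-3916 + 1/(-7649 - 1326)) = 1/(-3916 + 1/(-8975)) = 1/(-3916 - 1/8975) = 1/(-35146101/8975) = -8975/35146101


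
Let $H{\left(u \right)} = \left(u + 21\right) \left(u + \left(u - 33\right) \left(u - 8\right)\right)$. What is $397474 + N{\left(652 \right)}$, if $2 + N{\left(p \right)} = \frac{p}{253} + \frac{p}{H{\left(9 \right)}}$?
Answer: $\frac{22626157822}{56925} \approx 3.9747 \cdot 10^{5}$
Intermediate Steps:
$H{\left(u \right)} = \left(21 + u\right) \left(u + \left(-33 + u\right) \left(-8 + u\right)\right)$
$N{\left(p \right)} = -2 + \frac{197 p}{113850}$ ($N{\left(p \right)} = -2 + \left(\frac{p}{253} + \frac{p}{5544 + 9^{3} - 5184 - 19 \cdot 9^{2}}\right) = -2 + \left(p \frac{1}{253} + \frac{p}{5544 + 729 - 5184 - 1539}\right) = -2 + \left(\frac{p}{253} + \frac{p}{5544 + 729 - 5184 - 1539}\right) = -2 + \left(\frac{p}{253} + \frac{p}{-450}\right) = -2 + \left(\frac{p}{253} + p \left(- \frac{1}{450}\right)\right) = -2 + \left(\frac{p}{253} - \frac{p}{450}\right) = -2 + \frac{197 p}{113850}$)
$397474 + N{\left(652 \right)} = 397474 + \left(-2 + \frac{197}{113850} \cdot 652\right) = 397474 + \left(-2 + \frac{64222}{56925}\right) = 397474 - \frac{49628}{56925} = \frac{22626157822}{56925}$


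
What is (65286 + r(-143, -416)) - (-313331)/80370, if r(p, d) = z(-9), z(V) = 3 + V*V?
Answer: 5254100231/80370 ≈ 65374.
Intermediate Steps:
z(V) = 3 + V²
r(p, d) = 84 (r(p, d) = 3 + (-9)² = 3 + 81 = 84)
(65286 + r(-143, -416)) - (-313331)/80370 = (65286 + 84) - (-313331)/80370 = 65370 - (-313331)/80370 = 65370 - 1*(-313331/80370) = 65370 + 313331/80370 = 5254100231/80370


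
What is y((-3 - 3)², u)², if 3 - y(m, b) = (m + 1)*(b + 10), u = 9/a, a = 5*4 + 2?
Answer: 70677649/484 ≈ 1.4603e+5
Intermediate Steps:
a = 22 (a = 20 + 2 = 22)
u = 9/22 ≈ 0.40909
y(m, b) = 3 - (1 + m)*(10 + b) (y(m, b) = 3 - (m + 1)*(b + 10) = 3 - (1 + m)*(10 + b))
y((-3 - 3)², u)² = (-7 - 1*9/22 - 10*(-3 - 3)² - 1*9/22*(-3 - 3)²)² = (-7 - 9/22 - 10*(-6)² - 1*9/22*(-6)²)² = (-7 - 9/22 - 10*36 - 1*9/22*36)² = (-7 - 9/22 - 360 - 162/11)² = (-8407/22)² = 70677649/484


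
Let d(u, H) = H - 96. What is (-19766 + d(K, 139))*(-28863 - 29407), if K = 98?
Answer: 1149259210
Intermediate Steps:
d(u, H) = -96 + H
(-19766 + d(K, 139))*(-28863 - 29407) = (-19766 + (-96 + 139))*(-28863 - 29407) = (-19766 + 43)*(-58270) = -19723*(-58270) = 1149259210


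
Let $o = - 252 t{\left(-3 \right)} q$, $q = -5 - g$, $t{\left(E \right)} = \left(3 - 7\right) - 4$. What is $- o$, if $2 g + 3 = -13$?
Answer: $-6048$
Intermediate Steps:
$g = -8$ ($g = - \frac{3}{2} + \frac{1}{2} \left(-13\right) = - \frac{3}{2} - \frac{13}{2} = -8$)
$t{\left(E \right)} = -8$ ($t{\left(E \right)} = -4 - 4 = -8$)
$q = 3$ ($q = -5 - -8 = -5 + 8 = 3$)
$o = 6048$ ($o = \left(-252\right) \left(-8\right) 3 = 2016 \cdot 3 = 6048$)
$- o = \left(-1\right) 6048 = -6048$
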